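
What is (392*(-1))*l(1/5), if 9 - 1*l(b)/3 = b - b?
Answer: -10584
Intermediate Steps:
l(b) = 27 (l(b) = 27 - 3*(b - b) = 27 - 3*0 = 27 + 0 = 27)
(392*(-1))*l(1/5) = (392*(-1))*27 = -392*27 = -10584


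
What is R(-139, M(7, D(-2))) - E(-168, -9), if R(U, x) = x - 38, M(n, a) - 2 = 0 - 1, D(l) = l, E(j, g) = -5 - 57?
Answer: 25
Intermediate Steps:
E(j, g) = -62
M(n, a) = 1 (M(n, a) = 2 + (0 - 1) = 2 - 1 = 1)
R(U, x) = -38 + x
R(-139, M(7, D(-2))) - E(-168, -9) = (-38 + 1) - 1*(-62) = -37 + 62 = 25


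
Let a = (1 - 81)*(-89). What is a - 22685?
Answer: -15565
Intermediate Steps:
a = 7120 (a = -80*(-89) = 7120)
a - 22685 = 7120 - 22685 = -15565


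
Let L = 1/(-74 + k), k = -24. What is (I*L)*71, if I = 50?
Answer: -1775/49 ≈ -36.224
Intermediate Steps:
L = -1/98 (L = 1/(-74 - 24) = 1/(-98) = -1/98 ≈ -0.010204)
(I*L)*71 = (50*(-1/98))*71 = -25/49*71 = -1775/49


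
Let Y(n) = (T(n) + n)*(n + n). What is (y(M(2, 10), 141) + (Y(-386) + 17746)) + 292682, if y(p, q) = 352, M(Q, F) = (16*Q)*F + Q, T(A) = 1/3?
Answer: 1825544/3 ≈ 6.0852e+5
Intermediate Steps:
T(A) = ⅓
Y(n) = 2*n*(⅓ + n) (Y(n) = (⅓ + n)*(n + n) = (⅓ + n)*(2*n) = 2*n*(⅓ + n))
M(Q, F) = Q + 16*F*Q (M(Q, F) = 16*F*Q + Q = Q + 16*F*Q)
(y(M(2, 10), 141) + (Y(-386) + 17746)) + 292682 = (352 + ((⅔)*(-386)*(1 + 3*(-386)) + 17746)) + 292682 = (352 + ((⅔)*(-386)*(1 - 1158) + 17746)) + 292682 = (352 + ((⅔)*(-386)*(-1157) + 17746)) + 292682 = (352 + (893204/3 + 17746)) + 292682 = (352 + 946442/3) + 292682 = 947498/3 + 292682 = 1825544/3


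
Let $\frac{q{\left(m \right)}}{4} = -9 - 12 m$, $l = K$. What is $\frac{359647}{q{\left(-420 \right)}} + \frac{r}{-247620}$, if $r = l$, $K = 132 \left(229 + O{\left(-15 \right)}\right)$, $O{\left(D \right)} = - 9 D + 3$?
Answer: $\frac{7340075257}{415258740} \approx 17.676$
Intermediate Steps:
$O{\left(D \right)} = 3 - 9 D$
$K = 48444$ ($K = 132 \left(229 + \left(3 - -135\right)\right) = 132 \left(229 + \left(3 + 135\right)\right) = 132 \left(229 + 138\right) = 132 \cdot 367 = 48444$)
$l = 48444$
$r = 48444$
$q{\left(m \right)} = -36 - 48 m$ ($q{\left(m \right)} = 4 \left(-9 - 12 m\right) = -36 - 48 m$)
$\frac{359647}{q{\left(-420 \right)}} + \frac{r}{-247620} = \frac{359647}{-36 - -20160} + \frac{48444}{-247620} = \frac{359647}{-36 + 20160} + 48444 \left(- \frac{1}{247620}\right) = \frac{359647}{20124} - \frac{4037}{20635} = \frac{7340075257}{415258740}$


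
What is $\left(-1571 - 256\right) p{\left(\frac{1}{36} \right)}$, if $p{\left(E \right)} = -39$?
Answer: $71253$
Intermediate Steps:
$\left(-1571 - 256\right) p{\left(\frac{1}{36} \right)} = \left(-1571 - 256\right) \left(-39\right) = \left(-1827\right) \left(-39\right) = 71253$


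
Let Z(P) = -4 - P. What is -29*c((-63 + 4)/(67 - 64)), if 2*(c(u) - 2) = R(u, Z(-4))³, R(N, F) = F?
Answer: -58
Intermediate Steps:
c(u) = 2 (c(u) = 2 + (-4 - 1*(-4))³/2 = 2 + (-4 + 4)³/2 = 2 + (½)*0³ = 2 + (½)*0 = 2 + 0 = 2)
-29*c((-63 + 4)/(67 - 64)) = -29*2 = -58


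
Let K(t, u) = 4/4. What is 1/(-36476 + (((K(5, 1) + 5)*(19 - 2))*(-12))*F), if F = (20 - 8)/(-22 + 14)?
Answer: -1/34640 ≈ -2.8868e-5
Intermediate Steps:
K(t, u) = 1 (K(t, u) = 4*(¼) = 1)
F = -3/2 (F = 12/(-8) = 12*(-⅛) = -3/2 ≈ -1.5000)
1/(-36476 + (((K(5, 1) + 5)*(19 - 2))*(-12))*F) = 1/(-36476 + (((1 + 5)*(19 - 2))*(-12))*(-3/2)) = 1/(-36476 + ((6*17)*(-12))*(-3/2)) = 1/(-36476 + (102*(-12))*(-3/2)) = 1/(-36476 - 1224*(-3/2)) = 1/(-36476 + 1836) = 1/(-34640) = -1/34640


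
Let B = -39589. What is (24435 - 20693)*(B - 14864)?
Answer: -203763126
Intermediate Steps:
(24435 - 20693)*(B - 14864) = (24435 - 20693)*(-39589 - 14864) = 3742*(-54453) = -203763126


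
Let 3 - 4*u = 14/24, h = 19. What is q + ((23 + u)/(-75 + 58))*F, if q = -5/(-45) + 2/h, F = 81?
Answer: -5220997/46512 ≈ -112.25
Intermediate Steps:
u = 29/48 (u = ¾ - 7/(2*24) = ¾ - ¼*7/12 = ¾ - 7/48 = 29/48 ≈ 0.60417)
q = 37/171 (q = -5/(-45) + 2/19 = -5*(-1/45) + 2*(1/19) = ⅑ + 2/19 = 37/171 ≈ 0.21637)
q + ((23 + u)/(-75 + 58))*F = 37/171 + ((23 + 29/48)/(-75 + 58))*81 = 37/171 + ((1133/48)/(-17))*81 = 37/171 + ((1133/48)*(-1/17))*81 = 37/171 - 1133/816*81 = 37/171 - 30591/272 = -5220997/46512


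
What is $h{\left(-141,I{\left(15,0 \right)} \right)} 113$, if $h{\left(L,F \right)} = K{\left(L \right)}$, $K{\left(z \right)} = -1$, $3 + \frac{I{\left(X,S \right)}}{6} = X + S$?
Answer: $-113$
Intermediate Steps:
$I{\left(X,S \right)} = -18 + 6 S + 6 X$ ($I{\left(X,S \right)} = -18 + 6 \left(X + S\right) = -18 + 6 \left(S + X\right) = -18 + \left(6 S + 6 X\right) = -18 + 6 S + 6 X$)
$h{\left(L,F \right)} = -1$
$h{\left(-141,I{\left(15,0 \right)} \right)} 113 = \left(-1\right) 113 = -113$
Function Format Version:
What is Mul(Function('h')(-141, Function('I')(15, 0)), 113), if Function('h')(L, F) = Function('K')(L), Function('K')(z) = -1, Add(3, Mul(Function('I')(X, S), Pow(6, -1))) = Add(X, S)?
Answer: -113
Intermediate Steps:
Function('I')(X, S) = Add(-18, Mul(6, S), Mul(6, X)) (Function('I')(X, S) = Add(-18, Mul(6, Add(X, S))) = Add(-18, Mul(6, Add(S, X))) = Add(-18, Add(Mul(6, S), Mul(6, X))) = Add(-18, Mul(6, S), Mul(6, X)))
Function('h')(L, F) = -1
Mul(Function('h')(-141, Function('I')(15, 0)), 113) = Mul(-1, 113) = -113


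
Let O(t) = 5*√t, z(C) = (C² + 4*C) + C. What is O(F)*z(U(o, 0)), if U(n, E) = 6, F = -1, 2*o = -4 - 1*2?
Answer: 330*I ≈ 330.0*I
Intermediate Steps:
o = -3 (o = (-4 - 1*2)/2 = (-4 - 2)/2 = (½)*(-6) = -3)
z(C) = C² + 5*C
O(F)*z(U(o, 0)) = (5*√(-1))*(6*(5 + 6)) = (5*I)*(6*11) = (5*I)*66 = 330*I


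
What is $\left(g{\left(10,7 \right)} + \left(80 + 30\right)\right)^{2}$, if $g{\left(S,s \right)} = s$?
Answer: $13689$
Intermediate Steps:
$\left(g{\left(10,7 \right)} + \left(80 + 30\right)\right)^{2} = \left(7 + \left(80 + 30\right)\right)^{2} = \left(7 + 110\right)^{2} = 117^{2} = 13689$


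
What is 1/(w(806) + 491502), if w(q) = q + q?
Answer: 1/493114 ≈ 2.0279e-6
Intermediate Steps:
w(q) = 2*q
1/(w(806) + 491502) = 1/(2*806 + 491502) = 1/(1612 + 491502) = 1/493114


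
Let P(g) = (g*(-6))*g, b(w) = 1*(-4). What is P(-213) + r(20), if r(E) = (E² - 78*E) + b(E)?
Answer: -273378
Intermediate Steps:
b(w) = -4
P(g) = -6*g² (P(g) = (-6*g)*g = -6*g²)
r(E) = -4 + E² - 78*E (r(E) = (E² - 78*E) - 4 = -4 + E² - 78*E)
P(-213) + r(20) = -6*(-213)² + (-4 + 20² - 78*20) = -6*45369 + (-4 + 400 - 1560) = -272214 - 1164 = -273378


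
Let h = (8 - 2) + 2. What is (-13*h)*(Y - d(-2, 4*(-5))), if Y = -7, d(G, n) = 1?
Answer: 832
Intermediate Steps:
h = 8 (h = 6 + 2 = 8)
(-13*h)*(Y - d(-2, 4*(-5))) = (-13*8)*(-7 - 1*1) = -104*(-7 - 1) = -104*(-8) = 832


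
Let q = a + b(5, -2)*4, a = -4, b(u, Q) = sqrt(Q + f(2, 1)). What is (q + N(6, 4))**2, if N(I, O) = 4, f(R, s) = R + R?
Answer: 32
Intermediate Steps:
f(R, s) = 2*R
b(u, Q) = sqrt(4 + Q) (b(u, Q) = sqrt(Q + 2*2) = sqrt(Q + 4) = sqrt(4 + Q))
q = -4 + 4*sqrt(2) (q = -4 + sqrt(4 - 2)*4 = -4 + sqrt(2)*4 = -4 + 4*sqrt(2) ≈ 1.6569)
(q + N(6, 4))**2 = ((-4 + 4*sqrt(2)) + 4)**2 = (4*sqrt(2))**2 = 32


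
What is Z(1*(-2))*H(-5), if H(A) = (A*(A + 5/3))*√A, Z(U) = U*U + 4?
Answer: 400*I*√5/3 ≈ 298.14*I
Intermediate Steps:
Z(U) = 4 + U² (Z(U) = U² + 4 = 4 + U²)
H(A) = A^(3/2)*(5/3 + A) (H(A) = (A*(A + 5*(⅓)))*√A = (A*(A + 5/3))*√A = (A*(5/3 + A))*√A = A^(3/2)*(5/3 + A))
Z(1*(-2))*H(-5) = (4 + (1*(-2))²)*((-5)^(3/2)*(5/3 - 5)) = (4 + (-2)²)*(-5*I*√5*(-10/3)) = (4 + 4)*(50*I*√5/3) = 8*(50*I*√5/3) = 400*I*√5/3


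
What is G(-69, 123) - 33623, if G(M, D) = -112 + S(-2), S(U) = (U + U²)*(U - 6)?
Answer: -33751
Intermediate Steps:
S(U) = (-6 + U)*(U + U²) (S(U) = (U + U²)*(-6 + U) = (-6 + U)*(U + U²))
G(M, D) = -128 (G(M, D) = -112 - 2*(-6 + (-2)² - 5*(-2)) = -112 - 2*(-6 + 4 + 10) = -112 - 2*8 = -112 - 16 = -128)
G(-69, 123) - 33623 = -128 - 33623 = -33751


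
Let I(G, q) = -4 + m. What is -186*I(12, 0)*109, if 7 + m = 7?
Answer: 81096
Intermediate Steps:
m = 0 (m = -7 + 7 = 0)
I(G, q) = -4 (I(G, q) = -4 + 0 = -4)
-186*I(12, 0)*109 = -186*(-4)*109 = 744*109 = 81096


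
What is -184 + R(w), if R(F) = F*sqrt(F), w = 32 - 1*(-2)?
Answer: -184 + 34*sqrt(34) ≈ 14.252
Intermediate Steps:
w = 34 (w = 32 + 2 = 34)
R(F) = F**(3/2)
-184 + R(w) = -184 + 34**(3/2) = -184 + 34*sqrt(34)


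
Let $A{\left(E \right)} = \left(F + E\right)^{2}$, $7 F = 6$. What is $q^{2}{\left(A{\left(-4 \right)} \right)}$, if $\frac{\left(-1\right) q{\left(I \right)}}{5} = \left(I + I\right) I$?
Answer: $\frac{5487587353600}{5764801} \approx 9.5191 \cdot 10^{5}$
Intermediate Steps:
$F = \frac{6}{7}$ ($F = \frac{1}{7} \cdot 6 = \frac{6}{7} \approx 0.85714$)
$A{\left(E \right)} = \left(\frac{6}{7} + E\right)^{2}$
$q{\left(I \right)} = - 10 I^{2}$ ($q{\left(I \right)} = - 5 \left(I + I\right) I = - 5 \cdot 2 I I = - 5 \cdot 2 I^{2} = - 10 I^{2}$)
$q^{2}{\left(A{\left(-4 \right)} \right)} = \left(- 10 \left(\frac{\left(6 + 7 \left(-4\right)\right)^{2}}{49}\right)^{2}\right)^{2} = \left(- 10 \left(\frac{\left(6 - 28\right)^{2}}{49}\right)^{2}\right)^{2} = \left(- 10 \left(\frac{\left(-22\right)^{2}}{49}\right)^{2}\right)^{2} = \left(- 10 \left(\frac{1}{49} \cdot 484\right)^{2}\right)^{2} = \left(- 10 \left(\frac{484}{49}\right)^{2}\right)^{2} = \left(\left(-10\right) \frac{234256}{2401}\right)^{2} = \left(- \frac{2342560}{2401}\right)^{2} = \frac{5487587353600}{5764801}$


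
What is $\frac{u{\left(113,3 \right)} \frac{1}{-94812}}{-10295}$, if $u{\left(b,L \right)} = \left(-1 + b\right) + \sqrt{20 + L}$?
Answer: $\frac{28}{244022385} + \frac{\sqrt{23}}{976089540} \approx 1.1966 \cdot 10^{-7}$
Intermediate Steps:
$u{\left(b,L \right)} = -1 + b + \sqrt{20 + L}$
$\frac{u{\left(113,3 \right)} \frac{1}{-94812}}{-10295} = \frac{\left(-1 + 113 + \sqrt{20 + 3}\right) \frac{1}{-94812}}{-10295} = \left(-1 + 113 + \sqrt{23}\right) \left(- \frac{1}{94812}\right) \left(- \frac{1}{10295}\right) = \left(112 + \sqrt{23}\right) \left(- \frac{1}{94812}\right) \left(- \frac{1}{10295}\right) = \left(- \frac{28}{23703} - \frac{\sqrt{23}}{94812}\right) \left(- \frac{1}{10295}\right) = \frac{28}{244022385} + \frac{\sqrt{23}}{976089540}$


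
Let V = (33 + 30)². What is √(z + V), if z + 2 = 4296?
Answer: √8263 ≈ 90.901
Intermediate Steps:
z = 4294 (z = -2 + 4296 = 4294)
V = 3969 (V = 63² = 3969)
√(z + V) = √(4294 + 3969) = √8263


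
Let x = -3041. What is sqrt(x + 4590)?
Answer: sqrt(1549) ≈ 39.357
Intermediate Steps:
sqrt(x + 4590) = sqrt(-3041 + 4590) = sqrt(1549)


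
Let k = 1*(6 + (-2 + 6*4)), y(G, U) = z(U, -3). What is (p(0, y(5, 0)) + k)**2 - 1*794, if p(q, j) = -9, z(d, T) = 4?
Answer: -433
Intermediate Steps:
y(G, U) = 4
k = 28 (k = 1*(6 + (-2 + 24)) = 1*(6 + 22) = 1*28 = 28)
(p(0, y(5, 0)) + k)**2 - 1*794 = (-9 + 28)**2 - 1*794 = 19**2 - 794 = 361 - 794 = -433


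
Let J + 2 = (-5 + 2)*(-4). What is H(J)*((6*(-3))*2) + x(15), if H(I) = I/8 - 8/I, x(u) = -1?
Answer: -86/5 ≈ -17.200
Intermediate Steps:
J = 10 (J = -2 + (-5 + 2)*(-4) = -2 - 3*(-4) = -2 + 12 = 10)
H(I) = -8/I + I/8 (H(I) = I*(⅛) - 8/I = I/8 - 8/I = -8/I + I/8)
H(J)*((6*(-3))*2) + x(15) = (-8/10 + (⅛)*10)*((6*(-3))*2) - 1 = (-8*⅒ + 5/4)*(-18*2) - 1 = (-⅘ + 5/4)*(-36) - 1 = (9/20)*(-36) - 1 = -81/5 - 1 = -86/5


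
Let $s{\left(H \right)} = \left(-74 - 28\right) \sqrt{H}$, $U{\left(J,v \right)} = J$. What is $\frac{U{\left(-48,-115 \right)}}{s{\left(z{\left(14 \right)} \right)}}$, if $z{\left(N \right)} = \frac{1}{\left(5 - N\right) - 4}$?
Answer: $- \frac{8 i \sqrt{13}}{17} \approx - 1.6967 i$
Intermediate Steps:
$z{\left(N \right)} = \frac{1}{1 - N}$
$s{\left(H \right)} = - 102 \sqrt{H}$
$\frac{U{\left(-48,-115 \right)}}{s{\left(z{\left(14 \right)} \right)}} = - \frac{48}{\left(-102\right) \sqrt{- \frac{1}{-1 + 14}}} = - \frac{48}{\left(-102\right) \sqrt{- \frac{1}{13}}} = - \frac{48}{\left(-102\right) \frac{i \sqrt{13}}{13}} = - \frac{48}{\left(- \frac{102}{13}\right) i \sqrt{13}} = - 48 \frac{i \sqrt{13}}{102} = - \frac{8 i \sqrt{13}}{17}$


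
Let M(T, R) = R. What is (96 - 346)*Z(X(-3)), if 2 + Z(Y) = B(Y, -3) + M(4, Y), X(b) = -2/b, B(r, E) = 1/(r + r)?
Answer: 875/6 ≈ 145.83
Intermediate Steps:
B(r, E) = 1/(2*r)
Z(Y) = -2 + Y + 1/(2*Y) (Z(Y) = -2 + (1/(2*Y) + Y) = -2 + (Y + 1/(2*Y)) = -2 + Y + 1/(2*Y))
(96 - 346)*Z(X(-3)) = (96 - 346)*(-2 - 2/(-3) + 1/(2*((-2/(-3))))) = -250*(-2 - 2*(-⅓) + 1/(2*((-2*(-⅓))))) = -250*(-2 + ⅔ + 1/(2*(⅔))) = -250*(-2 + ⅔ + (½)*(3/2)) = -250*(-2 + ⅔ + ¾) = -250*(-7/12) = 875/6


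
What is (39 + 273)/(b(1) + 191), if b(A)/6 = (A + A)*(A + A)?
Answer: 312/215 ≈ 1.4512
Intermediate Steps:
b(A) = 24*A² (b(A) = 6*((A + A)*(A + A)) = 6*((2*A)*(2*A)) = 6*(4*A²) = 24*A²)
(39 + 273)/(b(1) + 191) = (39 + 273)/(24*1² + 191) = 312/(24*1 + 191) = 312/(24 + 191) = 312/215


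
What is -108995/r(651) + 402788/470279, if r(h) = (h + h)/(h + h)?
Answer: -51257656817/470279 ≈ -1.0899e+5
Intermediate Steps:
r(h) = 1 (r(h) = (2*h)/((2*h)) = (2*h)*(1/(2*h)) = 1)
-108995/r(651) + 402788/470279 = -108995/1 + 402788/470279 = -108995*1 + 402788*(1/470279) = -108995 + 402788/470279 = -51257656817/470279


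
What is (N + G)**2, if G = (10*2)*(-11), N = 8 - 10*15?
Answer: 131044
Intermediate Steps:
N = -142 (N = 8 - 150 = -142)
G = -220 (G = 20*(-11) = -220)
(N + G)**2 = (-142 - 220)**2 = (-362)**2 = 131044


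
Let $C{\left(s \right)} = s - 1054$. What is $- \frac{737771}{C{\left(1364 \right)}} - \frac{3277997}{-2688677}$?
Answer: $- \frac{1982611739897}{833489870} \approx -2378.7$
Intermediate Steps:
$C{\left(s \right)} = -1054 + s$ ($C{\left(s \right)} = s - 1054 = -1054 + s$)
$- \frac{737771}{C{\left(1364 \right)}} - \frac{3277997}{-2688677} = - \frac{737771}{-1054 + 1364} - \frac{3277997}{-2688677} = - \frac{737771}{310} - - \frac{3277997}{2688677} = \left(-737771\right) \frac{1}{310} + \frac{3277997}{2688677} = - \frac{737771}{310} + \frac{3277997}{2688677} = - \frac{1982611739897}{833489870}$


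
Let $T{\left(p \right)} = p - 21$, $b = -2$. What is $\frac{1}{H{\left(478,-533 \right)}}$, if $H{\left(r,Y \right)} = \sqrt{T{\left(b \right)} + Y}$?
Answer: $- \frac{i \sqrt{139}}{278} \approx - 0.042409 i$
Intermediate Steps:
$T{\left(p \right)} = -21 + p$
$H{\left(r,Y \right)} = \sqrt{-23 + Y}$ ($H{\left(r,Y \right)} = \sqrt{\left(-21 - 2\right) + Y} = \sqrt{-23 + Y}$)
$\frac{1}{H{\left(478,-533 \right)}} = \frac{1}{\sqrt{-23 - 533}} = \frac{1}{\sqrt{-556}} = \frac{1}{2 i \sqrt{139}} = - \frac{i \sqrt{139}}{278}$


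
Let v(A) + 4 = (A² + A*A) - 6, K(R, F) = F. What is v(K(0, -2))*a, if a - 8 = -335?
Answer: 654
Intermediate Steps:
v(A) = -10 + 2*A² (v(A) = -4 + ((A² + A*A) - 6) = -4 + ((A² + A²) - 6) = -4 + (2*A² - 6) = -4 + (-6 + 2*A²) = -10 + 2*A²)
a = -327 (a = 8 - 335 = -327)
v(K(0, -2))*a = (-10 + 2*(-2)²)*(-327) = (-10 + 2*4)*(-327) = (-10 + 8)*(-327) = -2*(-327) = 654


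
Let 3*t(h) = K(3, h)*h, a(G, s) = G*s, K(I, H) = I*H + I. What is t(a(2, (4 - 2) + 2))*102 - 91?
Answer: 7253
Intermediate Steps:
K(I, H) = I + H*I (K(I, H) = H*I + I = I + H*I)
t(h) = h*(3 + 3*h)/3 (t(h) = ((3*(1 + h))*h)/3 = ((3 + 3*h)*h)/3 = (h*(3 + 3*h))/3 = h*(3 + 3*h)/3)
t(a(2, (4 - 2) + 2))*102 - 91 = ((2*((4 - 2) + 2))*(1 + 2*((4 - 2) + 2)))*102 - 91 = ((2*(2 + 2))*(1 + 2*(2 + 2)))*102 - 91 = ((2*4)*(1 + 2*4))*102 - 91 = (8*(1 + 8))*102 - 91 = (8*9)*102 - 91 = 72*102 - 91 = 7344 - 91 = 7253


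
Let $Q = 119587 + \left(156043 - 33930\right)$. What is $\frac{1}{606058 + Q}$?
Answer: $\frac{1}{847758} \approx 1.1796 \cdot 10^{-6}$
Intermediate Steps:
$Q = 241700$ ($Q = 119587 + \left(156043 - 33930\right) = 119587 + 122113 = 241700$)
$\frac{1}{606058 + Q} = \frac{1}{606058 + 241700} = \frac{1}{847758}$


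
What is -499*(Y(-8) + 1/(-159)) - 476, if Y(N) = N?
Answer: 559543/159 ≈ 3519.1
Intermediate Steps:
-499*(Y(-8) + 1/(-159)) - 476 = -499*(-8 + 1/(-159)) - 476 = -499*(-8 - 1/159) - 476 = -499*(-1273/159) - 476 = 635227/159 - 476 = 559543/159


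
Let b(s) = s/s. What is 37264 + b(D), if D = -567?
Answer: 37265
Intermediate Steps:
b(s) = 1
37264 + b(D) = 37264 + 1 = 37265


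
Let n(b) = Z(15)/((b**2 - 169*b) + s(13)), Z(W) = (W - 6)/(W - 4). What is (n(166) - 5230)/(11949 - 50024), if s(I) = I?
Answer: 27902059/203130125 ≈ 0.13736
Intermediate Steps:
Z(W) = (-6 + W)/(-4 + W)
n(b) = 9/(11*(13 + b**2 - 169*b)) (n(b) = ((-6 + 15)/(-4 + 15))/((b**2 - 169*b) + 13) = (9/11)/(13 + b**2 - 169*b) = ((1/11)*9)/(13 + b**2 - 169*b) = 9/(11*(13 + b**2 - 169*b)))
(n(166) - 5230)/(11949 - 50024) = (9/(11*(13 + 166**2 - 169*166)) - 5230)/(11949 - 50024) = (9/(11*(13 + 27556 - 28054)) - 5230)/(-38075) = ((9/11)/(-485) - 5230)*(-1/38075) = ((9/11)*(-1/485) - 5230)*(-1/38075) = (-9/5335 - 5230)*(-1/38075) = -27902059/5335*(-1/38075) = 27902059/203130125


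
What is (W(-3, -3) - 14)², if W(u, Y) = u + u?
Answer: 400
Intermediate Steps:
W(u, Y) = 2*u
(W(-3, -3) - 14)² = (2*(-3) - 14)² = (-6 - 14)² = (-20)² = 400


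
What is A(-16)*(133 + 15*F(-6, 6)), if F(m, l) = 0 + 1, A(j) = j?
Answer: -2368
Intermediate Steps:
F(m, l) = 1
A(-16)*(133 + 15*F(-6, 6)) = -16*(133 + 15*1) = -16*(133 + 15) = -16*148 = -2368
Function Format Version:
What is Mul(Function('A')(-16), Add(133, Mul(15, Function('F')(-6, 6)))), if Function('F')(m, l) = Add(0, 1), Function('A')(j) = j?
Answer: -2368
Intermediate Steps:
Function('F')(m, l) = 1
Mul(Function('A')(-16), Add(133, Mul(15, Function('F')(-6, 6)))) = Mul(-16, Add(133, Mul(15, 1))) = Mul(-16, Add(133, 15)) = Mul(-16, 148) = -2368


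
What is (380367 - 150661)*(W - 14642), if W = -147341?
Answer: -37208466998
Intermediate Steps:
(380367 - 150661)*(W - 14642) = (380367 - 150661)*(-147341 - 14642) = 229706*(-161983) = -37208466998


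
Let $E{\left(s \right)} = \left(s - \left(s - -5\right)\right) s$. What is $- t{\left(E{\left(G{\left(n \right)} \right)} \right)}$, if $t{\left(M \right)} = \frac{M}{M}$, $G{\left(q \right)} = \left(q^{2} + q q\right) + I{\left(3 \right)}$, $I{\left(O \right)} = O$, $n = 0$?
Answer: $-1$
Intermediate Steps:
$G{\left(q \right)} = 3 + 2 q^{2}$ ($G{\left(q \right)} = \left(q^{2} + q q\right) + 3 = \left(q^{2} + q^{2}\right) + 3 = 2 q^{2} + 3 = 3 + 2 q^{2}$)
$E{\left(s \right)} = - 5 s$ ($E{\left(s \right)} = \left(s - \left(s + 5\right)\right) s = \left(s - \left(5 + s\right)\right) s = - 5 s$)
$t{\left(M \right)} = 1$
$- t{\left(E{\left(G{\left(n \right)} \right)} \right)} = \left(-1\right) 1 = -1$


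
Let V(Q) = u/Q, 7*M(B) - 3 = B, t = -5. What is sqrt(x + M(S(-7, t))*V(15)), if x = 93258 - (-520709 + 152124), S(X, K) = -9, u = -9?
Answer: sqrt(565758305)/35 ≈ 679.59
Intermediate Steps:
M(B) = 3/7 + B/7
V(Q) = -9/Q
x = 461843 (x = 93258 - 1*(-368585) = 93258 + 368585 = 461843)
sqrt(x + M(S(-7, t))*V(15)) = sqrt(461843 + (3/7 + (1/7)*(-9))*(-9/15)) = sqrt(461843 + (3/7 - 9/7)*(-9*1/15)) = sqrt(461843 - 6/7*(-3/5)) = sqrt(461843 + 18/35) = sqrt(16164523/35) = sqrt(565758305)/35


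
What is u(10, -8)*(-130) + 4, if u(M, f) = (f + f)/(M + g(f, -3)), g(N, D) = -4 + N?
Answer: -1036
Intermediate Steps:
u(M, f) = 2*f/(-4 + M + f) (u(M, f) = (f + f)/(M + (-4 + f)) = (2*f)/(-4 + M + f) = 2*f/(-4 + M + f))
u(10, -8)*(-130) + 4 = (2*(-8)/(-4 + 10 - 8))*(-130) + 4 = (2*(-8)/(-2))*(-130) + 4 = (2*(-8)*(-½))*(-130) + 4 = 8*(-130) + 4 = -1040 + 4 = -1036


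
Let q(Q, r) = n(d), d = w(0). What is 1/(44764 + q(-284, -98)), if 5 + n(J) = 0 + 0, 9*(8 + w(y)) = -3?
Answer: 1/44759 ≈ 2.2342e-5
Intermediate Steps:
w(y) = -25/3 (w(y) = -8 + (1/9)*(-3) = -8 - 1/3 = -25/3)
d = -25/3 ≈ -8.3333
n(J) = -5 (n(J) = -5 + (0 + 0) = -5 + 0 = -5)
q(Q, r) = -5
1/(44764 + q(-284, -98)) = 1/(44764 - 5) = 1/44759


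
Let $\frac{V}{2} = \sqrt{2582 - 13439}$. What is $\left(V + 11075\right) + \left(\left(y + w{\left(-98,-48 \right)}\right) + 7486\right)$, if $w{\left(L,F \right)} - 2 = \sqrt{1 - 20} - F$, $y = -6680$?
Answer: $11931 + i \sqrt{19} + 2 i \sqrt{10857} \approx 11931.0 + 212.75 i$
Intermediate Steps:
$V = 2 i \sqrt{10857}$ ($V = 2 \sqrt{2582 - 13439} = 2 \sqrt{-10857} = 2 i \sqrt{10857} \approx 208.39 i$)
$w{\left(L,F \right)} = 2 - F + i \sqrt{19}$ ($w{\left(L,F \right)} = 2 - \left(F - \sqrt{1 - 20}\right) = 2 - \left(F - i \sqrt{19}\right) = 2 - F + i \sqrt{19}$)
$\left(V + 11075\right) + \left(\left(y + w{\left(-98,-48 \right)}\right) + 7486\right) = \left(2 i \sqrt{10857} + 11075\right) + \left(\left(-6680 + \left(2 - -48 + i \sqrt{19}\right)\right) + 7486\right) = \left(11075 + 2 i \sqrt{10857}\right) + \left(\left(-6680 + \left(2 + 48 + i \sqrt{19}\right)\right) + 7486\right) = \left(11075 + 2 i \sqrt{10857}\right) + \left(\left(-6680 + \left(50 + i \sqrt{19}\right)\right) + 7486\right) = \left(11075 + 2 i \sqrt{10857}\right) + \left(\left(-6630 + i \sqrt{19}\right) + 7486\right) = \left(11075 + 2 i \sqrt{10857}\right) + \left(856 + i \sqrt{19}\right) = 11931 + i \sqrt{19} + 2 i \sqrt{10857}$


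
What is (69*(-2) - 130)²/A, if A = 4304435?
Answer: 71824/4304435 ≈ 0.016686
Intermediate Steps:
(69*(-2) - 130)²/A = (69*(-2) - 130)²/4304435 = (-138 - 130)²*(1/4304435) = (-268)²*(1/4304435) = 71824*(1/4304435) = 71824/4304435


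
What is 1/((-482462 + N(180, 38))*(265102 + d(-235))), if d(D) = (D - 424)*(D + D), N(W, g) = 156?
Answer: -1/277244922592 ≈ -3.6069e-12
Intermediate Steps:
d(D) = 2*D*(-424 + D) (d(D) = (-424 + D)*(2*D) = 2*D*(-424 + D))
1/((-482462 + N(180, 38))*(265102 + d(-235))) = 1/((-482462 + 156)*(265102 + 2*(-235)*(-424 - 235))) = 1/(-482306*(265102 + 2*(-235)*(-659))) = 1/(-482306*(265102 + 309730)) = 1/(-482306*574832) = 1/(-277244922592) = -1/277244922592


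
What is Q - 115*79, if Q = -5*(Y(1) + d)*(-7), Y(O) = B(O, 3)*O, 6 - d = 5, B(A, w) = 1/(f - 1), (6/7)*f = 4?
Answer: -99445/11 ≈ -9040.5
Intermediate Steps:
f = 14/3 (f = (7/6)*4 = 14/3 ≈ 4.6667)
B(A, w) = 3/11 (B(A, w) = 1/(14/3 - 1) = 1/(11/3) = 3/11)
d = 1 (d = 6 - 1*5 = 6 - 5 = 1)
Y(O) = 3*O/11
Q = 490/11 (Q = -5*((3/11)*1 + 1)*(-7) = -5*(3/11 + 1)*(-7) = -5*14/11*(-7) = -70/11*(-7) = 490/11 ≈ 44.545)
Q - 115*79 = 490/11 - 115*79 = 490/11 - 9085 = -99445/11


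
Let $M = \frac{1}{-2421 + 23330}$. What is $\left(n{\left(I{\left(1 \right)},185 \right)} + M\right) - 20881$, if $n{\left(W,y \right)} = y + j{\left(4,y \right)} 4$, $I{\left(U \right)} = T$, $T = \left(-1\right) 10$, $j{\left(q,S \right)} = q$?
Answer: $- \frac{432398119}{20909} \approx -20680.0$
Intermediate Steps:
$T = -10$
$I{\left(U \right)} = -10$
$n{\left(W,y \right)} = 16 + y$ ($n{\left(W,y \right)} = y + 4 \cdot 4 = y + 16 = 16 + y$)
$M = \frac{1}{20909} \approx 4.7826 \cdot 10^{-5}$
$\left(n{\left(I{\left(1 \right)},185 \right)} + M\right) - 20881 = \left(\left(16 + 185\right) + \frac{1}{20909}\right) - 20881 = \left(201 + \frac{1}{20909}\right) - 20881 = \frac{4202710}{20909} - 20881 = - \frac{432398119}{20909}$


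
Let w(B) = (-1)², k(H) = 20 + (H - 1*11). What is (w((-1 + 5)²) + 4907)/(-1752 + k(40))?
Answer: -4908/1703 ≈ -2.8820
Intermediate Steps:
k(H) = 9 + H (k(H) = 20 + (H - 11) = 20 + (-11 + H) = 9 + H)
w(B) = 1
(w((-1 + 5)²) + 4907)/(-1752 + k(40)) = (1 + 4907)/(-1752 + (9 + 40)) = 4908/(-1752 + 49) = 4908/(-1703) = 4908*(-1/1703) = -4908/1703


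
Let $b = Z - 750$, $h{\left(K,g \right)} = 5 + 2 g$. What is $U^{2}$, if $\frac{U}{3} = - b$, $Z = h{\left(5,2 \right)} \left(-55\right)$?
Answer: $13950225$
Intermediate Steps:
$Z = -495$ ($Z = \left(5 + 2 \cdot 2\right) \left(-55\right) = \left(5 + 4\right) \left(-55\right) = 9 \left(-55\right) = -495$)
$b = -1245$ ($b = -495 - 750 = -1245$)
$U = 3735$ ($U = 3 \left(\left(-1\right) \left(-1245\right)\right) = 3 \cdot 1245 = 3735$)
$U^{2} = 3735^{2} = 13950225$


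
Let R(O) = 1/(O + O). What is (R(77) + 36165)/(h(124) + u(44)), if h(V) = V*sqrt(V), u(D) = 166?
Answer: -462261113/144688236 + 172651741*sqrt(31)/36172059 ≈ 23.380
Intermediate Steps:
R(O) = 1/(2*O)
h(V) = V**(3/2)
(R(77) + 36165)/(h(124) + u(44)) = ((1/2)/77 + 36165)/(124**(3/2) + 166) = ((1/2)*(1/77) + 36165)/(248*sqrt(31) + 166) = (1/154 + 36165)/(166 + 248*sqrt(31)) = 5569411/(154*(166 + 248*sqrt(31)))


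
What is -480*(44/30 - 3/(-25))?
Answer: -3808/5 ≈ -761.60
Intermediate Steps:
-480*(44/30 - 3/(-25)) = -480*(44*(1/30) - 3*(-1/25)) = -480*(22/15 + 3/25) = -480*119/75 = -3808/5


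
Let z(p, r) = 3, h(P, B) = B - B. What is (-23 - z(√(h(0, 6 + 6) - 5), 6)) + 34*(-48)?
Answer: -1658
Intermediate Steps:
h(P, B) = 0
(-23 - z(√(h(0, 6 + 6) - 5), 6)) + 34*(-48) = (-23 - 1*3) + 34*(-48) = (-23 - 3) - 1632 = -26 - 1632 = -1658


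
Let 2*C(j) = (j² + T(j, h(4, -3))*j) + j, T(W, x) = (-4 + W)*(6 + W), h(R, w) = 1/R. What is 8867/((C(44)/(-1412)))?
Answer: -6260102/22495 ≈ -278.29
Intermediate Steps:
C(j) = j/2 + j²/2 + j*(-24 + j² + 2*j)/2 (C(j) = ((j² + (-24 + j² + 2*j)*j) + j)/2 = ((j² + j*(-24 + j² + 2*j)) + j)/2 = (j + j² + j*(-24 + j² + 2*j))/2 = j/2 + j²/2 + j*(-24 + j² + 2*j)/2)
8867/((C(44)/(-1412))) = 8867/((((½)*44*(-23 + 44² + 3*44))/(-1412))) = 8867/((((½)*44*(-23 + 1936 + 132))*(-1/1412))) = 8867/((((½)*44*2045)*(-1/1412))) = 8867/((44990*(-1/1412))) = 8867/(-22495/706) = 8867*(-706/22495) = -6260102/22495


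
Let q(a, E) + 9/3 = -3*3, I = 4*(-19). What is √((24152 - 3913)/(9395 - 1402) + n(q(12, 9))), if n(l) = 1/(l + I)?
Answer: √311781815994/351692 ≈ 1.5877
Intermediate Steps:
I = -76
q(a, E) = -12 (q(a, E) = -3 - 3*3 = -3 - 9 = -12)
n(l) = 1/(-76 + l) (n(l) = 1/(l - 76) = 1/(-76 + l))
√((24152 - 3913)/(9395 - 1402) + n(q(12, 9))) = √((24152 - 3913)/(9395 - 1402) + 1/(-76 - 12)) = √(20239/7993 + 1/(-88)) = √(20239*(1/7993) - 1/88) = √(20239/7993 - 1/88) = √(1773039/703384) = √311781815994/351692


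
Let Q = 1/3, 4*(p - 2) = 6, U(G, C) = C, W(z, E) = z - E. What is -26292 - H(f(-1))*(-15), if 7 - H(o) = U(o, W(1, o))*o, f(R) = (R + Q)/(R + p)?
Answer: -392729/15 ≈ -26182.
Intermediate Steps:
p = 7/2 (p = 2 + (¼)*6 = 2 + 3/2 = 7/2 ≈ 3.5000)
Q = ⅓ ≈ 0.33333
f(R) = (⅓ + R)/(7/2 + R) (f(R) = (R + ⅓)/(R + 7/2) = (⅓ + R)/(7/2 + R))
H(o) = 7 - o*(1 - o) (H(o) = 7 - (1 - o)*o = 7 - o*(1 - o))
-26292 - H(f(-1))*(-15) = -26292 - (7 + (2*(1 + 3*(-1))/(3*(7 + 2*(-1))))*(-1 + 2*(1 + 3*(-1))/(3*(7 + 2*(-1)))))*(-15) = -26292 - (7 + (2*(1 - 3)/(3*(7 - 2)))*(-1 + 2*(1 - 3)/(3*(7 - 2))))*(-15) = -26292 - (7 + ((⅔)*(-2)/5)*(-1 + (⅔)*(-2)/5))*(-15) = -26292 - (7 + ((⅔)*(⅕)*(-2))*(-1 + (⅔)*(⅕)*(-2)))*(-15) = -26292 - (7 - 4*(-1 - 4/15)/15)*(-15) = -26292 - (7 - 4/15*(-19/15))*(-15) = -26292 - (7 + 76/225)*(-15) = -26292 - 1651*(-15)/225 = -26292 - 1*(-1651/15) = -26292 + 1651/15 = -392729/15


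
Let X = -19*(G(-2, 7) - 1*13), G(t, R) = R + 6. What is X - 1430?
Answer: -1430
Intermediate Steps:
G(t, R) = 6 + R
X = 0 (X = -19*((6 + 7) - 1*13) = -19*(13 - 13) = -19*0 = 0)
X - 1430 = 0 - 1430 = -1430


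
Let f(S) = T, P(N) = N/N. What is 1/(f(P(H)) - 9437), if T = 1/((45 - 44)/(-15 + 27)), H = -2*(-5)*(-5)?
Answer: -1/9425 ≈ -0.00010610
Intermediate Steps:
H = -50 (H = 10*(-5) = -50)
P(N) = 1
T = 12 (T = 1/(1/12) = 12)
f(S) = 12
1/(f(P(H)) - 9437) = 1/(12 - 9437) = 1/(-9425) = -1/9425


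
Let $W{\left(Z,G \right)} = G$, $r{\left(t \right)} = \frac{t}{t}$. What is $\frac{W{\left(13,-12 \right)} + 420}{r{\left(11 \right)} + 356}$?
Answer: $\frac{8}{7} \approx 1.1429$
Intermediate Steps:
$r{\left(t \right)} = 1$
$\frac{W{\left(13,-12 \right)} + 420}{r{\left(11 \right)} + 356} = \frac{-12 + 420}{1 + 356} = \frac{408}{357} = 408 \cdot \frac{1}{357} = \frac{8}{7}$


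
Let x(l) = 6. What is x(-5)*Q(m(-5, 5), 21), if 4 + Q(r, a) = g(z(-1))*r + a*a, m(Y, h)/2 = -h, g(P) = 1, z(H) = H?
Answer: 2562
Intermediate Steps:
m(Y, h) = -2*h (m(Y, h) = 2*(-h) = -2*h)
Q(r, a) = -4 + r + a**2 (Q(r, a) = -4 + (1*r + a*a) = -4 + (r + a**2) = -4 + r + a**2)
x(-5)*Q(m(-5, 5), 21) = 6*(-4 - 2*5 + 21**2) = 6*(-4 - 10 + 441) = 6*427 = 2562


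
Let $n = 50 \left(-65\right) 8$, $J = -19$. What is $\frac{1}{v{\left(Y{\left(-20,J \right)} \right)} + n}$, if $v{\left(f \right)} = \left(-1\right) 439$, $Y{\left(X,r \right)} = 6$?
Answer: $- \frac{1}{26439} \approx -3.7823 \cdot 10^{-5}$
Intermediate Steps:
$v{\left(f \right)} = -439$
$n = -26000$ ($n = \left(-3250\right) 8 = -26000$)
$\frac{1}{v{\left(Y{\left(-20,J \right)} \right)} + n} = \frac{1}{-439 - 26000} = \frac{1}{-26439} = - \frac{1}{26439}$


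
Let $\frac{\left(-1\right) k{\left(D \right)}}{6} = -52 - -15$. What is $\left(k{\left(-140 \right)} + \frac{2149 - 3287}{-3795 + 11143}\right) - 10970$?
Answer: $- \frac{39488721}{3674} \approx -10748.0$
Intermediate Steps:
$k{\left(D \right)} = 222$ ($k{\left(D \right)} = - 6 \left(-52 - -15\right) = - 6 \left(-52 + 15\right) = \left(-6\right) \left(-37\right) = 222$)
$\left(k{\left(-140 \right)} + \frac{2149 - 3287}{-3795 + 11143}\right) - 10970 = \left(222 + \frac{2149 - 3287}{-3795 + 11143}\right) - 10970 = \left(222 + \frac{2149 + \left(-6947 + 3660\right)}{7348}\right) - 10970 = \left(222 + \left(2149 - 3287\right) \frac{1}{7348}\right) - 10970 = \left(222 - \frac{569}{3674}\right) - 10970 = \frac{815059}{3674} - 10970 = - \frac{39488721}{3674}$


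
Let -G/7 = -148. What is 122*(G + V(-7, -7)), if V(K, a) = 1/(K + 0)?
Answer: 884622/7 ≈ 1.2637e+5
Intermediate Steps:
G = 1036 (G = -7*(-148) = 1036)
V(K, a) = 1/K
122*(G + V(-7, -7)) = 122*(1036 + 1/(-7)) = 122*(1036 - ⅐) = 122*(7251/7) = 884622/7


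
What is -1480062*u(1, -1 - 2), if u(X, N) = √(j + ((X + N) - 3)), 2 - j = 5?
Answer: -2960124*I*√2 ≈ -4.1862e+6*I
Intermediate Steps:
j = -3 (j = 2 - 1*5 = 2 - 5 = -3)
u(X, N) = √(-6 + N + X) (u(X, N) = √(-3 + ((X + N) - 3)) = √(-3 + ((N + X) - 3)) = √(-3 + (-3 + N + X)) = √(-6 + N + X))
-1480062*u(1, -1 - 2) = -1480062*√(-6 + (-1 - 2) + 1) = -1480062*√(-6 - 3 + 1) = -2960124*I*√2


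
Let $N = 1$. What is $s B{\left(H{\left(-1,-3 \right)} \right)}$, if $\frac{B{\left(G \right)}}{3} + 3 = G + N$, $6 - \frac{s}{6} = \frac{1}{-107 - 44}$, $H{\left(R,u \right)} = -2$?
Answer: $- \frac{65304}{151} \approx -432.48$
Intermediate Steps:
$s = \frac{5442}{151}$ ($s = 36 - \frac{6}{-107 - 44} = 36 - \frac{6}{-151} = 36 - - \frac{6}{151} = 36 + \frac{6}{151} = \frac{5442}{151} \approx 36.04$)
$B{\left(G \right)} = -6 + 3 G$ ($B{\left(G \right)} = -9 + 3 \left(G + 1\right) = -9 + 3 \left(1 + G\right) = -9 + \left(3 + 3 G\right) = -6 + 3 G$)
$s B{\left(H{\left(-1,-3 \right)} \right)} = \frac{5442 \left(-6 + 3 \left(-2\right)\right)}{151} = \frac{5442 \left(-6 - 6\right)}{151} = \frac{5442}{151} \left(-12\right) = - \frac{65304}{151}$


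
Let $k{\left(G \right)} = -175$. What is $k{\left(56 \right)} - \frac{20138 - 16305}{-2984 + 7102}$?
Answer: $- \frac{724483}{4118} \approx -175.93$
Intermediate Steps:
$k{\left(56 \right)} - \frac{20138 - 16305}{-2984 + 7102} = -175 - \frac{20138 - 16305}{-2984 + 7102} = -175 - \frac{3833}{4118} = - \frac{724483}{4118}$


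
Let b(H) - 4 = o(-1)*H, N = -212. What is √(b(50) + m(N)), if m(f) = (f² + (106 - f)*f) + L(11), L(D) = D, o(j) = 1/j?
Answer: I*√22507 ≈ 150.02*I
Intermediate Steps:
b(H) = 4 - H (b(H) = 4 + H/(-1) = 4 - H)
m(f) = 11 + f² + f*(106 - f) (m(f) = (f² + (106 - f)*f) + 11 = (f² + f*(106 - f)) + 11 = 11 + f² + f*(106 - f))
√(b(50) + m(N)) = √((4 - 1*50) + (11 + 106*(-212))) = √((4 - 50) + (11 - 22472)) = √(-46 - 22461) = √(-22507) = I*√22507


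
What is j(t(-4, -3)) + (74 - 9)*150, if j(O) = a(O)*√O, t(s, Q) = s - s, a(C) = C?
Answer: 9750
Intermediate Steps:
t(s, Q) = 0
j(O) = O^(3/2) (j(O) = O*√O = O^(3/2))
j(t(-4, -3)) + (74 - 9)*150 = 0^(3/2) + (74 - 9)*150 = 0 + 65*150 = 0 + 9750 = 9750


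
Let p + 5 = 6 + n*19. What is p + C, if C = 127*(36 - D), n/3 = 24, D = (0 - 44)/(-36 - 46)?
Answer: 240787/41 ≈ 5872.9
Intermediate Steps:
D = 22/41 (D = -44/(-82) = -44*(-1/82) = 22/41 ≈ 0.53658)
n = 72 (n = 3*24 = 72)
C = 184658/41 (C = 127*(36 - 1*22/41) = 127*(36 - 22/41) = 127*(1454/41) = 184658/41 ≈ 4503.9)
p = 1369 (p = -5 + (6 + 72*19) = -5 + (6 + 1368) = -5 + 1374 = 1369)
p + C = 1369 + 184658/41 = 240787/41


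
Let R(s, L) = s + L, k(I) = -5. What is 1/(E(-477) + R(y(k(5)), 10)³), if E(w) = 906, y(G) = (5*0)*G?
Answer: 1/1906 ≈ 0.00052466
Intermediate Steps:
y(G) = 0 (y(G) = 0*G = 0)
R(s, L) = L + s
1/(E(-477) + R(y(k(5)), 10)³) = 1/(906 + (10 + 0)³) = 1/(906 + 10³) = 1/(906 + 1000) = 1/1906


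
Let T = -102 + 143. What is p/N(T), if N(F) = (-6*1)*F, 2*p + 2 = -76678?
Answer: 6390/41 ≈ 155.85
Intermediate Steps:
p = -38340 (p = -1 + (1/2)*(-76678) = -1 - 38339 = -38340)
T = 41
N(F) = -6*F
p/N(T) = -38340/((-6*41)) = -38340/(-246) = -38340*(-1/246) = 6390/41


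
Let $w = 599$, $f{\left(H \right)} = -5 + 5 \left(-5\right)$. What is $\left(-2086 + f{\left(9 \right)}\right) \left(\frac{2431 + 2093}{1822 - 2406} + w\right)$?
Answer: $- \frac{91329734}{73} \approx -1.2511 \cdot 10^{6}$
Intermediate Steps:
$f{\left(H \right)} = -30$ ($f{\left(H \right)} = -5 - 25 = -30$)
$\left(-2086 + f{\left(9 \right)}\right) \left(\frac{2431 + 2093}{1822 - 2406} + w\right) = \left(-2086 - 30\right) \left(\frac{2431 + 2093}{1822 - 2406} + 599\right) = - 2116 \left(\frac{4524}{-584} + 599\right) = - 2116 \left(4524 \left(- \frac{1}{584}\right) + 599\right) = - 2116 \left(- \frac{1131}{146} + 599\right) = \left(-2116\right) \frac{86323}{146} = - \frac{91329734}{73}$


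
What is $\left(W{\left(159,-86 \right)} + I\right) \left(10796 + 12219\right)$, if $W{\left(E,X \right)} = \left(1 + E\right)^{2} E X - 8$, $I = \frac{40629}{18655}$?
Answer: $- \frac{30058809521632433}{3731} \approx -8.0565 \cdot 10^{12}$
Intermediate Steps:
$I = \frac{40629}{18655}$ ($I = 40629 \cdot \frac{1}{18655} = \frac{40629}{18655} \approx 2.1779$)
$W{\left(E,X \right)} = -8 + E X \left(1 + E\right)^{2}$ ($W{\left(E,X \right)} = E \left(1 + E\right)^{2} X - 8 = E X \left(1 + E\right)^{2} - 8 = -8 + E X \left(1 + E\right)^{2}$)
$\left(W{\left(159,-86 \right)} + I\right) \left(10796 + 12219\right) = \left(\left(-8 + 159 \left(-86\right) \left(1 + 159\right)^{2}\right) + \frac{40629}{18655}\right) \left(10796 + 12219\right) = \left(\left(-8 + 159 \left(-86\right) 160^{2}\right) + \frac{40629}{18655}\right) 23015 = \left(\left(-8 + 159 \left(-86\right) 25600\right) + \frac{40629}{18655}\right) 23015 = \left(\left(-8 - 350054400\right) + \frac{40629}{18655}\right) 23015 = \left(-350054408 + \frac{40629}{18655}\right) 23015 = \left(- \frac{6530264940611}{18655}\right) 23015 = - \frac{30058809521632433}{3731}$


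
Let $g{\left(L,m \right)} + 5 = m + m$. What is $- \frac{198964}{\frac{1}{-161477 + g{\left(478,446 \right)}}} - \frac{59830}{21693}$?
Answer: $\frac{693126682630850}{21693} \approx 3.1952 \cdot 10^{10}$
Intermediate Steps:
$g{\left(L,m \right)} = -5 + 2 m$ ($g{\left(L,m \right)} = -5 + \left(m + m\right) = -5 + 2 m$)
$- \frac{198964}{\frac{1}{-161477 + g{\left(478,446 \right)}}} - \frac{59830}{21693} = - \frac{198964}{\frac{1}{-161477 + \left(-5 + 2 \cdot 446\right)}} - \frac{59830}{21693} = - \frac{198964}{\frac{1}{-161477 + \left(-5 + 892\right)}} - \frac{59830}{21693} = - \frac{198964}{\frac{1}{-161477 + 887}} - \frac{59830}{21693} = - \frac{198964}{\frac{1}{-160590}} - \frac{59830}{21693} = - \frac{198964}{- \frac{1}{160590}} - \frac{59830}{21693} = \left(-198964\right) \left(-160590\right) - \frac{59830}{21693} = 31951628760 - \frac{59830}{21693} = \frac{693126682630850}{21693}$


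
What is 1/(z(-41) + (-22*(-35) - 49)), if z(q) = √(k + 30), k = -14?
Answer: 1/725 ≈ 0.0013793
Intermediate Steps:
z(q) = 4 (z(q) = √(-14 + 30) = √16 = 4)
1/(z(-41) + (-22*(-35) - 49)) = 1/(4 + (-22*(-35) - 49)) = 1/(4 + (770 - 49)) = 1/(4 + 721) = 1/725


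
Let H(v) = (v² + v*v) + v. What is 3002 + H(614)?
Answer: 757608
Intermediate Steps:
H(v) = v + 2*v² (H(v) = (v² + v²) + v = 2*v² + v = v + 2*v²)
3002 + H(614) = 3002 + 614*(1 + 2*614) = 3002 + 614*(1 + 1228) = 3002 + 614*1229 = 3002 + 754606 = 757608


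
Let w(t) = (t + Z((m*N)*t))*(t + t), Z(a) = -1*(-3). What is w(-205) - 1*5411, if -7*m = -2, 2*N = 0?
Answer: 77409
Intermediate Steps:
N = 0 (N = (1/2)*0 = 0)
m = 2/7 (m = -1/7*(-2) = 2/7 ≈ 0.28571)
Z(a) = 3
w(t) = 2*t*(3 + t) (w(t) = (t + 3)*(t + t) = (3 + t)*(2*t) = 2*t*(3 + t))
w(-205) - 1*5411 = 2*(-205)*(3 - 205) - 1*5411 = 2*(-205)*(-202) - 5411 = 82820 - 5411 = 77409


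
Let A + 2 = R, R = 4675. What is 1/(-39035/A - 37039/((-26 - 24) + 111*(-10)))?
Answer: 5420680/127802647 ≈ 0.042414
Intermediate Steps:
A = 4673 (A = -2 + 4675 = 4673)
1/(-39035/A - 37039/((-26 - 24) + 111*(-10))) = 1/(-39035/4673 - 37039/((-26 - 24) + 111*(-10))) = 1/(-39035*1/4673 - 37039/(-50 - 1110)) = 1/(-39035/4673 - 37039/(-1160)) = 1/(-39035/4673 - 37039*(-1/1160)) = 1/(-39035/4673 + 37039/1160) = 1/(127802647/5420680) = 5420680/127802647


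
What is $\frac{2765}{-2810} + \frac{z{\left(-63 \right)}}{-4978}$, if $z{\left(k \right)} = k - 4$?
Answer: $- \frac{678795}{699409} \approx -0.97053$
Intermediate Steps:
$z{\left(k \right)} = -4 + k$ ($z{\left(k \right)} = k - 4 = -4 + k$)
$\frac{2765}{-2810} + \frac{z{\left(-63 \right)}}{-4978} = \frac{2765}{-2810} + \frac{-4 - 63}{-4978} = 2765 \left(- \frac{1}{2810}\right) - - \frac{67}{4978} = - \frac{553}{562} + \frac{67}{4978} = - \frac{678795}{699409}$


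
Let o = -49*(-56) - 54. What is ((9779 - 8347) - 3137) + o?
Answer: 985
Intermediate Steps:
o = 2690 (o = 2744 - 54 = 2690)
((9779 - 8347) - 3137) + o = ((9779 - 8347) - 3137) + 2690 = (1432 - 3137) + 2690 = -1705 + 2690 = 985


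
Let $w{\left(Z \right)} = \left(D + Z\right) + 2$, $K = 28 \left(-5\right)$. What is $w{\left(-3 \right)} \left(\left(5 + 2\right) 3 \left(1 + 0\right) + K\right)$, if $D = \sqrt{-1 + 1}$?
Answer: $119$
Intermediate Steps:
$D = 0$ ($D = \sqrt{0} = 0$)
$K = -140$
$w{\left(Z \right)} = 2 + Z$ ($w{\left(Z \right)} = \left(0 + Z\right) + 2 = Z + 2 = 2 + Z$)
$w{\left(-3 \right)} \left(\left(5 + 2\right) 3 \left(1 + 0\right) + K\right) = \left(2 - 3\right) \left(\left(5 + 2\right) 3 \left(1 + 0\right) - 140\right) = - (7 \cdot 3 \cdot 1 - 140) = - (21 \cdot 1 - 140) = - (21 - 140) = \left(-1\right) \left(-119\right) = 119$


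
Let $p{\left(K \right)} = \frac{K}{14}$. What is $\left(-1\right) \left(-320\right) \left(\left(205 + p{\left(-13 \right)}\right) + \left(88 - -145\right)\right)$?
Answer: $\frac{979040}{7} \approx 1.3986 \cdot 10^{5}$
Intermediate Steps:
$p{\left(K \right)} = \frac{K}{14}$ ($p{\left(K \right)} = K \frac{1}{14} = \frac{K}{14}$)
$\left(-1\right) \left(-320\right) \left(\left(205 + p{\left(-13 \right)}\right) + \left(88 - -145\right)\right) = \left(-1\right) \left(-320\right) \left(\left(205 + \frac{1}{14} \left(-13\right)\right) + \left(88 - -145\right)\right) = 320 \left(\left(205 - \frac{13}{14}\right) + \left(88 + 145\right)\right) = 320 \left(\frac{2857}{14} + 233\right) = 320 \cdot \frac{6119}{14} = \frac{979040}{7}$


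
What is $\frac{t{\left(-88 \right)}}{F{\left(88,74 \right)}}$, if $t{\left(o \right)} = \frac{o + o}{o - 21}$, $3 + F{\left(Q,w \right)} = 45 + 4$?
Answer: $\frac{88}{2507} \approx 0.035102$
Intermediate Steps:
$F{\left(Q,w \right)} = 46$ ($F{\left(Q,w \right)} = -3 + \left(45 + 4\right) = -3 + 49 = 46$)
$t{\left(o \right)} = \frac{2 o}{-21 + o}$
$\frac{t{\left(-88 \right)}}{F{\left(88,74 \right)}} = \frac{2 \left(-88\right) \frac{1}{-21 - 88}}{46} = 2 \left(-88\right) \frac{1}{-109} \cdot \frac{1}{46} = 2 \left(-88\right) \left(- \frac{1}{109}\right) \frac{1}{46} = \frac{176}{109} \cdot \frac{1}{46} = \frac{88}{2507}$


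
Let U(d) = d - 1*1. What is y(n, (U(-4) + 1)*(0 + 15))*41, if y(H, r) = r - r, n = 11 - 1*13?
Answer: 0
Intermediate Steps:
U(d) = -1 + d (U(d) = d - 1 = -1 + d)
n = -2 (n = 11 - 13 = -2)
y(H, r) = 0
y(n, (U(-4) + 1)*(0 + 15))*41 = 0*41 = 0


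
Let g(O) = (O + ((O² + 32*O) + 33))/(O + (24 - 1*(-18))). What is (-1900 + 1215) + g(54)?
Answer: -20343/32 ≈ -635.72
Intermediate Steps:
g(O) = (33 + O² + 33*O)/(42 + O) (g(O) = (O + (33 + O² + 32*O))/(O + (24 + 18)) = (33 + O² + 33*O)/(O + 42) = (33 + O² + 33*O)/(42 + O))
(-1900 + 1215) + g(54) = (-1900 + 1215) + (33 + 54² + 33*54)/(42 + 54) = -685 + (33 + 2916 + 1782)/96 = -685 + (1/96)*4731 = -685 + 1577/32 = -20343/32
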